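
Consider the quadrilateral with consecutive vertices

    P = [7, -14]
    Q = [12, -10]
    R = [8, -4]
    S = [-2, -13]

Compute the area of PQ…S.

P→Q: (7)(-10) − (12)(-14) = 98
Q→R: (12)(-4) − (8)(-10) = 32
R→S: (8)(-13) − (-2)(-4) = -112
S→P: (-2)(-14) − (7)(-13) = 119
Σ = 137
Area = |Σ|/2 = 68.5.

68.5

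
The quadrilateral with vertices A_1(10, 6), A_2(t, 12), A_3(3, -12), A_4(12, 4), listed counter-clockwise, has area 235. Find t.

-11

The doubled signed area Σ (x_i y_{i+1} − x_{i+1} y_i) is linear in t.
With t=0 it equals 272; the coefficient of t is -18 (from the two edges through A_2).
So -18·t + 272 = 2·235 = 470 ⇒ t = -11.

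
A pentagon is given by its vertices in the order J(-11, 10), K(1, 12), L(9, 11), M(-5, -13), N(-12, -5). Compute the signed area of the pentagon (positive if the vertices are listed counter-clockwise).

Apply Gauss's area formula: 2A = Σ (x_i·y_{i+1} − x_{i+1}·y_i), indices taken mod 5.
Cross-terms: -142, -97, -62, -131, -175  ⇒  Σ = -607
Signed area = Σ/2 = -303.5 (negative ⇒ clockwise traversal).

-303.5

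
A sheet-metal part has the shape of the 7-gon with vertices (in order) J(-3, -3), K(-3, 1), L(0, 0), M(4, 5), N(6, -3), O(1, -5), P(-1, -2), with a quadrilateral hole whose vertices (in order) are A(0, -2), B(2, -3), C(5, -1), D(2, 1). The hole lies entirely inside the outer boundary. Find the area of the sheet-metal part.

Outer boundary:
Apply Gauss's area formula: 2A = Σ (x_i·y_{i+1} − x_{i+1}·y_i), indices taken mod 7.
J→K: (-3)(1) − (-3)(-3) = -12
K→L: (-3)(0) − (0)(1) = 0
L→M: (0)(5) − (4)(0) = 0
M→N: (4)(-3) − (6)(5) = -42
N→O: (6)(-5) − (1)(-3) = -27
O→P: (1)(-2) − (-1)(-5) = -7
P→J: (-1)(-3) − (-3)(-2) = -3
Σ = -91
Area = |Σ|/2 = 45.5.
Hole:
Apply the surveyor's formula: 2A = Σ (x_i·y_{i+1} − x_{i+1}·y_i), indices taken mod 4.
A→B: (0)(-3) − (2)(-2) = 4
B→C: (2)(-1) − (5)(-3) = 13
C→D: (5)(1) − (2)(-1) = 7
D→A: (2)(-2) − (0)(1) = -4
Σ = 20
Area = |Σ|/2 = 10.
Net area = 45.5 − 10 = 35.5.

35.5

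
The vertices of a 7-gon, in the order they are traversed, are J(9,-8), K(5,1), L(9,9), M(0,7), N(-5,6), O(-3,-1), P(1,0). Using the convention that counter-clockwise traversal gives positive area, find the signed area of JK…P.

Apply the shoelace (surveyor's) formula: 2A = Σ (x_i·y_{i+1} − x_{i+1}·y_i), indices taken mod 7.
Σ = (49) + (36) + (63) + (35) + (23) + (1) + (-8) = 199
Signed area = Σ/2 = 99.5 (positive ⇒ counter-clockwise traversal).

99.5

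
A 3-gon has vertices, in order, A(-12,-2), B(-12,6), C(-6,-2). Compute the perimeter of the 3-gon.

|AB| = √((0)² + (8)²) = √64 = 8
|BC| = √((6)² + (-8)²) = √100 = 10
|CA| = √((-6)² + (0)²) = √36 = 6
Perimeter = 8 + 10 + 6 = 24.

24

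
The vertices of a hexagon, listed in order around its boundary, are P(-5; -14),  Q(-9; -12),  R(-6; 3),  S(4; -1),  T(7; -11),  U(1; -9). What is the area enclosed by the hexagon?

Σ = (-66) + (-99) + (-6) + (-37) + (-52) + (-59) = -319
Area = |Σ|/2 = 159.5.

159.5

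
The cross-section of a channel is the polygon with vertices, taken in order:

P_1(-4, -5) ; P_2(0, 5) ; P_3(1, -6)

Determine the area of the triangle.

27

Cross-terms: -20, -5, -29  ⇒  Σ = -54
Area = |Σ|/2 = 27.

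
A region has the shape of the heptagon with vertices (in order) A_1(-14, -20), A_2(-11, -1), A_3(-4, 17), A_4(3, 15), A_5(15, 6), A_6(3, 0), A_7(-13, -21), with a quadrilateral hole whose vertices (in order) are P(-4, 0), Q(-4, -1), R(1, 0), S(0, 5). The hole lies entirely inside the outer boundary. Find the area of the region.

400

Outer boundary:
Cross-terms: -206, -191, -111, -207, -18, -63, -34  ⇒  Σ = -830
Area = |Σ|/2 = 415.
Hole:
Apply the shoelace formula: 2A = Σ (x_i·y_{i+1} − x_{i+1}·y_i), indices taken mod 4.
Σ = (4) + (1) + (5) + (20) = 30
Area = |Σ|/2 = 15.
Net area = 415 − 15 = 400.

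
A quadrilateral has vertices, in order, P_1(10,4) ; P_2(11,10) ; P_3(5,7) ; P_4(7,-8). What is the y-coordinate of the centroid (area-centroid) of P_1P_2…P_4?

Apply the shoelace (surveyor's) formula. First the cross-terms c_i = x_i·y_{i+1} − x_{i+1}·y_i:
  56, 27, -89, 108  ⇒  2A = 102, A = 51.
Then Σ (y_i + y_{i+1})·c_i = 900, so ȳ = 900 / (6·51) = 50/17.

50/17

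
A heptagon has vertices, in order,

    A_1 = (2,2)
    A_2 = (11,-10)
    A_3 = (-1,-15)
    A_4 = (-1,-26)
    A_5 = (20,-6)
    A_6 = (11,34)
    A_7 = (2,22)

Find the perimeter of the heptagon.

144

|A_1A_2| = √((9)² + (-12)²) = √225 = 15
|A_2A_3| = √((-12)² + (-5)²) = √169 = 13
|A_3A_4| = √((0)² + (-11)²) = √121 = 11
|A_4A_5| = √((21)² + (20)²) = √841 = 29
|A_5A_6| = √((-9)² + (40)²) = √1681 = 41
|A_6A_7| = √((-9)² + (-12)²) = √225 = 15
|A_7A_1| = √((0)² + (-20)²) = √400 = 20
Perimeter = 15 + 13 + 11 + 29 + 41 + 15 + 20 = 144.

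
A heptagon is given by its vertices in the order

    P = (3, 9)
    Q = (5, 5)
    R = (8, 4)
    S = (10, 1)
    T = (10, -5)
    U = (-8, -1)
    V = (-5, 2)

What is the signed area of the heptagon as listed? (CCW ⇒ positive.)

Apply Gauss's area formula: 2A = Σ (x_i·y_{i+1} − x_{i+1}·y_i), indices taken mod 7.
Σ = (-30) + (-20) + (-32) + (-60) + (-50) + (-21) + (-51) = -264
Signed area = Σ/2 = -132 (negative ⇒ clockwise traversal).

-132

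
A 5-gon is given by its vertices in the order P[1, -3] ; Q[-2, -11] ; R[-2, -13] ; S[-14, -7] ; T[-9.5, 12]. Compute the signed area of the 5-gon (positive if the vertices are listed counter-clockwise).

Apply Gauss's area formula: 2A = Σ (x_i·y_{i+1} − x_{i+1}·y_i), indices taken mod 5.
Σ = (-17) + (4) + (-168) + (-234.5) + (16.5) = -399
Signed area = Σ/2 = -199.5 (negative ⇒ clockwise traversal).

-199.5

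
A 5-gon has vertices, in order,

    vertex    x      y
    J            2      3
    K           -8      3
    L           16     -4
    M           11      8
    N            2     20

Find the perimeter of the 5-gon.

|JK| = √((-10)² + (0)²) = √100 = 10
|KL| = √((24)² + (-7)²) = √625 = 25
|LM| = √((-5)² + (12)²) = √169 = 13
|MN| = √((-9)² + (12)²) = √225 = 15
|NJ| = √((0)² + (-17)²) = √289 = 17
Perimeter = 10 + 25 + 13 + 15 + 17 = 80.

80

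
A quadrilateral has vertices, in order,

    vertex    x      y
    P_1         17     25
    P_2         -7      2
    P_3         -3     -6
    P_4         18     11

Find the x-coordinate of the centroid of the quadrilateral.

Apply the surveyor's formula. First the cross-terms c_i = x_i·y_{i+1} − x_{i+1}·y_i:
  209, 48, 75, 263  ⇒  2A = 595, A = 297.5.
Then Σ (x_i + x_{i+1})·c_i = 11940, so x̄ = 11940 / (6·297.5) = 796/119.

796/119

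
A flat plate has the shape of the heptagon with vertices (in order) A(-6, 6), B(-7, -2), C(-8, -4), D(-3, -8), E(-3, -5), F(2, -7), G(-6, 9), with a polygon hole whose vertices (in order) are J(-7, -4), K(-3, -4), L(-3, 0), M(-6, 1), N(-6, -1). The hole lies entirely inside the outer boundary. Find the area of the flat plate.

Outer boundary:
Apply the shoelace (surveyor's) formula: 2A = Σ (x_i·y_{i+1} − x_{i+1}·y_i), indices taken mod 7.
A→B: (-6)(-2) − (-7)(6) = 54
B→C: (-7)(-4) − (-8)(-2) = 12
C→D: (-8)(-8) − (-3)(-4) = 52
D→E: (-3)(-5) − (-3)(-8) = -9
E→F: (-3)(-7) − (2)(-5) = 31
F→G: (2)(9) − (-6)(-7) = -24
G→A: (-6)(6) − (-6)(9) = 18
Σ = 134
Area = |Σ|/2 = 67.
Hole:
J→K: (-7)(-4) − (-3)(-4) = 16
K→L: (-3)(0) − (-3)(-4) = -12
L→M: (-3)(1) − (-6)(0) = -3
M→N: (-6)(-1) − (-6)(1) = 12
N→J: (-6)(-4) − (-7)(-1) = 17
Σ = 30
Area = |Σ|/2 = 15.
Net area = 67 − 15 = 52.

52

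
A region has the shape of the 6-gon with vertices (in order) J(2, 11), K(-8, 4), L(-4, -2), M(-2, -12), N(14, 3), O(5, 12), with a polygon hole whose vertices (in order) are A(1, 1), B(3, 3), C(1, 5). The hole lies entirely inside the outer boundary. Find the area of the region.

255

Outer boundary:
Cross-terms: 96, 32, 44, 162, 153, 31  ⇒  Σ = 518
Area = |Σ|/2 = 259.
Hole:
Apply the surveyor's formula: 2A = Σ (x_i·y_{i+1} − x_{i+1}·y_i), indices taken mod 3.
A→B: (1)(3) − (3)(1) = 0
B→C: (3)(5) − (1)(3) = 12
C→A: (1)(1) − (1)(5) = -4
Σ = 8
Area = |Σ|/2 = 4.
Net area = 259 − 4 = 255.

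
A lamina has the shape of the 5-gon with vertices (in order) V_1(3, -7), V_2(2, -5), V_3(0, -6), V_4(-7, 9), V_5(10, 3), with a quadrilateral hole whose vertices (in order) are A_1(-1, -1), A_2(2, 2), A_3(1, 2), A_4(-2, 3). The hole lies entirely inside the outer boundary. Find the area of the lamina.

115.5

Outer boundary:
V_1→V_2: (3)(-5) − (2)(-7) = -1
V_2→V_3: (2)(-6) − (0)(-5) = -12
V_3→V_4: (0)(9) − (-7)(-6) = -42
V_4→V_5: (-7)(3) − (10)(9) = -111
V_5→V_1: (10)(-7) − (3)(3) = -79
Σ = -245
Area = |Σ|/2 = 122.5.
Hole:
A_1→A_2: (-1)(2) − (2)(-1) = 0
A_2→A_3: (2)(2) − (1)(2) = 2
A_3→A_4: (1)(3) − (-2)(2) = 7
A_4→A_1: (-2)(-1) − (-1)(3) = 5
Σ = 14
Area = |Σ|/2 = 7.
Net area = 122.5 − 7 = 115.5.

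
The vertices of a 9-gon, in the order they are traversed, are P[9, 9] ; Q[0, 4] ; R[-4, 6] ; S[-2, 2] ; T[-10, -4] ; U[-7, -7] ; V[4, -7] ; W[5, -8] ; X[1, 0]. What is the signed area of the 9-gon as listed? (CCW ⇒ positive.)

Σ = (36) + (16) + (4) + (28) + (42) + (77) + (3) + (8) + (9) = 223
Signed area = Σ/2 = 111.5 (positive ⇒ counter-clockwise traversal).

111.5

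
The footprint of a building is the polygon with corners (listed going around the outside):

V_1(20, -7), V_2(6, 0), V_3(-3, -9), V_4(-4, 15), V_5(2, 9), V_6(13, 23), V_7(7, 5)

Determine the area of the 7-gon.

237.5

Σ = (42) + (-54) + (-81) + (-66) + (-71) + (-96) + (-149) = -475
Area = |Σ|/2 = 237.5.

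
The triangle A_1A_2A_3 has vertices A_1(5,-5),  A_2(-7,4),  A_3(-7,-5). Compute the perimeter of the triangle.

|A_1A_2| = √((-12)² + (9)²) = √225 = 15
|A_2A_3| = √((0)² + (-9)²) = √81 = 9
|A_3A_1| = √((12)² + (0)²) = √144 = 12
Perimeter = 15 + 9 + 12 = 36.

36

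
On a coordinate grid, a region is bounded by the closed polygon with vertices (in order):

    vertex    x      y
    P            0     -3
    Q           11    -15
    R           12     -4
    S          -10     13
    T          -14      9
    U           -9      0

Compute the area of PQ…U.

242.5

Cross-terms: 33, 136, 116, 92, 81, 27  ⇒  Σ = 485
Area = |Σ|/2 = 242.5.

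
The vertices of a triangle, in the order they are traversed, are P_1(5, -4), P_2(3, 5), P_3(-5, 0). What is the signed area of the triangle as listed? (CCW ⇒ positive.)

41

Σ = (37) + (25) + (20) = 82
Signed area = Σ/2 = 41 (positive ⇒ counter-clockwise traversal).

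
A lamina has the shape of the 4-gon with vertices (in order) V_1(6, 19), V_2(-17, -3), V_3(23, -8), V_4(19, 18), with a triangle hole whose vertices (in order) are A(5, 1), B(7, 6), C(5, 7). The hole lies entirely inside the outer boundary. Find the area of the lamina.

Outer boundary:
Apply the shoelace (surveyor's) formula: 2A = Σ (x_i·y_{i+1} − x_{i+1}·y_i), indices taken mod 4.
Σ = (305) + (205) + (566) + (253) = 1329
Area = |Σ|/2 = 664.5.
Hole:
Apply Gauss's area formula: 2A = Σ (x_i·y_{i+1} − x_{i+1}·y_i), indices taken mod 3.
Σ = (23) + (19) + (-30) = 12
Area = |Σ|/2 = 6.
Net area = 664.5 − 6 = 658.5.

658.5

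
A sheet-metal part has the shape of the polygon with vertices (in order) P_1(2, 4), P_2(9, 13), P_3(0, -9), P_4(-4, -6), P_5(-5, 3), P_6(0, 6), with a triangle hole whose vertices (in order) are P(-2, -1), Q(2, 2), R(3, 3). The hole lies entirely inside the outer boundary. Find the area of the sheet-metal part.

Outer boundary:
Apply the shoelace (surveyor's) formula: 2A = Σ (x_i·y_{i+1} − x_{i+1}·y_i), indices taken mod 6.
Σ = (-10) + (-81) + (-36) + (-42) + (-30) + (-12) = -211
Area = |Σ|/2 = 105.5.
Hole:
Apply Gauss's area formula: 2A = Σ (x_i·y_{i+1} − x_{i+1}·y_i), indices taken mod 3.
Σ = (-2) + (0) + (3) = 1
Area = |Σ|/2 = 0.5.
Net area = 105.5 − 0.5 = 105.

105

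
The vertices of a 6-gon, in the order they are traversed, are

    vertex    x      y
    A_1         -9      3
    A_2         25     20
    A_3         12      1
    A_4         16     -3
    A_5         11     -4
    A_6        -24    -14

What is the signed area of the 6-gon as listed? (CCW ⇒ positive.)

Cross-terms: -255, -215, -52, -31, -250, -198  ⇒  Σ = -1001
Signed area = Σ/2 = -500.5 (negative ⇒ clockwise traversal).

-500.5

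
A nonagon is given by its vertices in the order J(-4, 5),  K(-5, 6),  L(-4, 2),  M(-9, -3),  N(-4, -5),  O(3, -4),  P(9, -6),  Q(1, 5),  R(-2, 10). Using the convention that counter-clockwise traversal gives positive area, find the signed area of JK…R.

Apply the shoelace formula: 2A = Σ (x_i·y_{i+1} − x_{i+1}·y_i), indices taken mod 9.
Σ = (1) + (14) + (30) + (33) + (31) + (18) + (51) + (20) + (30) = 228
Signed area = Σ/2 = 114 (positive ⇒ counter-clockwise traversal).

114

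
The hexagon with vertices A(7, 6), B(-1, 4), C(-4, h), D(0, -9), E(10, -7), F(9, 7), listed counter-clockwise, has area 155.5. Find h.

3

The doubled signed area Σ (x_i y_{i+1} − x_{i+1} y_i) is linear in h.
With h=0 it equals 314; the coefficient of h is -1 (from the two edges through C).
So -1·h + 314 = 2·155.5 = 311 ⇒ h = 3.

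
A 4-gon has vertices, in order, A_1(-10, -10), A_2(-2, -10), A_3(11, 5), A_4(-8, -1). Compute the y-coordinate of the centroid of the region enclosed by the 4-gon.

Apply the shoelace formula. First the cross-terms c_i = x_i·y_{i+1} − x_{i+1}·y_i:
  80, 100, 29, 70  ⇒  2A = 279, A = 139.5.
Then Σ (y_i + y_{i+1})·c_i = -2754, so ȳ = -2754 / (6·139.5) = -102/31.

-102/31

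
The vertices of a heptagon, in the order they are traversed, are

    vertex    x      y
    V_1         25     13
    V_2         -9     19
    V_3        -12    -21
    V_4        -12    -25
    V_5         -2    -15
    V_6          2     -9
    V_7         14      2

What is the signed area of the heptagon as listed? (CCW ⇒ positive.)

748.5

Apply Gauss's area formula: 2A = Σ (x_i·y_{i+1} − x_{i+1}·y_i), indices taken mod 7.
V_1→V_2: (25)(19) − (-9)(13) = 592
V_2→V_3: (-9)(-21) − (-12)(19) = 417
V_3→V_4: (-12)(-25) − (-12)(-21) = 48
V_4→V_5: (-12)(-15) − (-2)(-25) = 130
V_5→V_6: (-2)(-9) − (2)(-15) = 48
V_6→V_7: (2)(2) − (14)(-9) = 130
V_7→V_1: (14)(13) − (25)(2) = 132
Σ = 1497
Signed area = Σ/2 = 748.5 (positive ⇒ counter-clockwise traversal).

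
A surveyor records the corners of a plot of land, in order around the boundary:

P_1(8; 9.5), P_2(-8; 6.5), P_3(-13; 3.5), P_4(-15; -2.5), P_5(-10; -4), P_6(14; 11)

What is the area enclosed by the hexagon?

147.75

Cross-terms: 128, 56.5, 85, 35, -54, 45  ⇒  Σ = 295.5
Area = |Σ|/2 = 147.75.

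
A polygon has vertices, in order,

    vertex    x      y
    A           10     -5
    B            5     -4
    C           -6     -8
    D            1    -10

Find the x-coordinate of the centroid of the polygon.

Apply the shoelace (surveyor's) formula. First the cross-terms c_i = x_i·y_{i+1} − x_{i+1}·y_i:
  -15, -64, 68, 95  ⇒  2A = 84, A = 42.
Then Σ (x_i + x_{i+1})·c_i = 544, so x̄ = 544 / (6·42) = 136/63.

136/63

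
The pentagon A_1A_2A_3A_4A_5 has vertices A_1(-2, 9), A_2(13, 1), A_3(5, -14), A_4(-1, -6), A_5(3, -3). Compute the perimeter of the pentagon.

|A_1A_2| = √((15)² + (-8)²) = √289 = 17
|A_2A_3| = √((-8)² + (-15)²) = √289 = 17
|A_3A_4| = √((-6)² + (8)²) = √100 = 10
|A_4A_5| = √((4)² + (3)²) = √25 = 5
|A_5A_1| = √((-5)² + (12)²) = √169 = 13
Perimeter = 17 + 17 + 10 + 5 + 13 = 62.

62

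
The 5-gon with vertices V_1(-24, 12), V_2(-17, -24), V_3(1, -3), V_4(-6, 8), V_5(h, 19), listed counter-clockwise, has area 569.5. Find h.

Write out the shoelace sum; only the two edges meeting at V_5 involve h:
2·Area = [((-6)·19 − h·8) + (h·12 − (-24)·19)] + 845
       = 4·h + 1187 = 1139
⇒ h = -12.

-12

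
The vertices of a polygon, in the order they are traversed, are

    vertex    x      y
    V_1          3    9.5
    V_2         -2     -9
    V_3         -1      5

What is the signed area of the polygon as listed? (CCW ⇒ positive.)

Σ = (-8) + (-19) + (-24.5) = -51.5
Signed area = Σ/2 = -25.75 (negative ⇒ clockwise traversal).

-25.75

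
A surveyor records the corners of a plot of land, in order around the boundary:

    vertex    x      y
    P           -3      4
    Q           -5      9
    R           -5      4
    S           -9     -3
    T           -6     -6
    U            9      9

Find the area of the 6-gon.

84

Apply the shoelace formula: 2A = Σ (x_i·y_{i+1} − x_{i+1}·y_i), indices taken mod 6.
Σ = (-7) + (25) + (51) + (36) + (0) + (63) = 168
Area = |Σ|/2 = 84.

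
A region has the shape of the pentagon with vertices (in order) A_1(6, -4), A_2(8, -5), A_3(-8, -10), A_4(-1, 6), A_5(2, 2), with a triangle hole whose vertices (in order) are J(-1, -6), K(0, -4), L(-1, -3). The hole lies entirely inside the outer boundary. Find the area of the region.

103.5

Outer boundary:
Apply the surveyor's formula: 2A = Σ (x_i·y_{i+1} − x_{i+1}·y_i), indices taken mod 5.
Σ = (2) + (-120) + (-58) + (-14) + (-20) = -210
Area = |Σ|/2 = 105.
Hole:
Apply the shoelace (surveyor's) formula: 2A = Σ (x_i·y_{i+1} − x_{i+1}·y_i), indices taken mod 3.
Σ = (4) + (-4) + (3) = 3
Area = |Σ|/2 = 1.5.
Net area = 105 − 1.5 = 103.5.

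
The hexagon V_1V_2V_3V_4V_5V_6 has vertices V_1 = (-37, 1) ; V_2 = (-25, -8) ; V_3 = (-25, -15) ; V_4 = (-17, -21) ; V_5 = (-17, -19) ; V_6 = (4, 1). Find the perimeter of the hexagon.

104

|V_1V_2| = √((12)² + (-9)²) = √225 = 15
|V_2V_3| = √((0)² + (-7)²) = √49 = 7
|V_3V_4| = √((8)² + (-6)²) = √100 = 10
|V_4V_5| = √((0)² + (2)²) = √4 = 2
|V_5V_6| = √((21)² + (20)²) = √841 = 29
|V_6V_1| = √((-41)² + (0)²) = √1681 = 41
Perimeter = 15 + 7 + 10 + 2 + 29 + 41 = 104.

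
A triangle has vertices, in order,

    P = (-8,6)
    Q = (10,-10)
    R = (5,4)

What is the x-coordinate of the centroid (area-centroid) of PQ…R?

Apply the surveyor's formula. First the cross-terms c_i = x_i·y_{i+1} − x_{i+1}·y_i:
  20, 90, 62  ⇒  2A = 172, A = 86.
Then Σ (x_i + x_{i+1})·c_i = 1204, so x̄ = 1204 / (6·86) = 7/3.

7/3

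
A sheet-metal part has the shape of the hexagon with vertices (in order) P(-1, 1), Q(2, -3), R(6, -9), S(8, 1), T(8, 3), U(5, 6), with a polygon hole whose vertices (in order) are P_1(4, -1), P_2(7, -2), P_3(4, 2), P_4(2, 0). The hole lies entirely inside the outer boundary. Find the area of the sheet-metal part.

62

Outer boundary:
Apply the shoelace formula: 2A = Σ (x_i·y_{i+1} − x_{i+1}·y_i), indices taken mod 6.
Σ = (1) + (0) + (78) + (16) + (33) + (11) = 139
Area = |Σ|/2 = 69.5.
Hole:
Apply the surveyor's formula: 2A = Σ (x_i·y_{i+1} − x_{i+1}·y_i), indices taken mod 4.
Cross-terms: -1, 22, -4, -2  ⇒  Σ = 15
Area = |Σ|/2 = 7.5.
Net area = 69.5 − 7.5 = 62.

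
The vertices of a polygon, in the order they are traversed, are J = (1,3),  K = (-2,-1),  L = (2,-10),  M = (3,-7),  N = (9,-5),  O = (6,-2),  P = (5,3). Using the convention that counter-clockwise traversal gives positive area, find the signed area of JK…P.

Apply the shoelace (surveyor's) formula: 2A = Σ (x_i·y_{i+1} − x_{i+1}·y_i), indices taken mod 7.
Cross-terms: 5, 22, 16, 48, 12, 28, 12  ⇒  Σ = 143
Signed area = Σ/2 = 71.5 (positive ⇒ counter-clockwise traversal).

71.5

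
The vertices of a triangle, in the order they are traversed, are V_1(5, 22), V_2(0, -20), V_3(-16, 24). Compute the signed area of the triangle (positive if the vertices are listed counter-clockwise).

Σ = (-100) + (-320) + (-472) = -892
Signed area = Σ/2 = -446 (negative ⇒ clockwise traversal).

-446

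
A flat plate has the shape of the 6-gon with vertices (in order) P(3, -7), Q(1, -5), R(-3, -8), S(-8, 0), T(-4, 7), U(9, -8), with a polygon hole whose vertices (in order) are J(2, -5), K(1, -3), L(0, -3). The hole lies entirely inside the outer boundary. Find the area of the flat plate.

Outer boundary:
Σ = (-8) + (-23) + (-64) + (-56) + (-31) + (-39) = -221
Area = |Σ|/2 = 110.5.
Hole:
Σ = (-1) + (-3) + (6) = 2
Area = |Σ|/2 = 1.
Net area = 110.5 − 1 = 109.5.

109.5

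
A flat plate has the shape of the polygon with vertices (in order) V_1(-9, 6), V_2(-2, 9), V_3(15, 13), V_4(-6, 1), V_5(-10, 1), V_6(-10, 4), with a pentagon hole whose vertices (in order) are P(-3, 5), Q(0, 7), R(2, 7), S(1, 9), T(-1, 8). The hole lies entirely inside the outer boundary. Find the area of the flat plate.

Outer boundary:
Σ = (-69) + (-161) + (93) + (4) + (-30) + (-24) = -187
Area = |Σ|/2 = 93.5.
Hole:
Apply the shoelace formula: 2A = Σ (x_i·y_{i+1} − x_{i+1}·y_i), indices taken mod 5.
P→Q: (-3)(7) − (0)(5) = -21
Q→R: (0)(7) − (2)(7) = -14
R→S: (2)(9) − (1)(7) = 11
S→T: (1)(8) − (-1)(9) = 17
T→P: (-1)(5) − (-3)(8) = 19
Σ = 12
Area = |Σ|/2 = 6.
Net area = 93.5 − 6 = 87.5.

87.5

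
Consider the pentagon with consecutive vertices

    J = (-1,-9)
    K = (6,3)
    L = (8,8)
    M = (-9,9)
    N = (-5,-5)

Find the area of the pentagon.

174.5

J→K: (-1)(3) − (6)(-9) = 51
K→L: (6)(8) − (8)(3) = 24
L→M: (8)(9) − (-9)(8) = 144
M→N: (-9)(-5) − (-5)(9) = 90
N→J: (-5)(-9) − (-1)(-5) = 40
Σ = 349
Area = |Σ|/2 = 174.5.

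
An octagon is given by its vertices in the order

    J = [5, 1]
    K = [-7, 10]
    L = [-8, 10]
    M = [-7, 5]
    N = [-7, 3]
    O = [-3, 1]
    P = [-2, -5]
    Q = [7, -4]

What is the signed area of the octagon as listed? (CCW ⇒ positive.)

100

Σ = (57) + (10) + (30) + (14) + (2) + (17) + (43) + (27) = 200
Signed area = Σ/2 = 100 (positive ⇒ counter-clockwise traversal).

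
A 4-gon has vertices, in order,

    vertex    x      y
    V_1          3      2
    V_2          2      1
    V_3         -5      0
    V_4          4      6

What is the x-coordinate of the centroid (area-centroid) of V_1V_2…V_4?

5/9

Apply the shoelace (surveyor's) formula. First the cross-terms c_i = x_i·y_{i+1} − x_{i+1}·y_i:
  -1, 5, -30, -10  ⇒  2A = -36, A = -18.
Then Σ (x_i + x_{i+1})·c_i = -60, so x̄ = -60 / (6·(-18)) = 5/9.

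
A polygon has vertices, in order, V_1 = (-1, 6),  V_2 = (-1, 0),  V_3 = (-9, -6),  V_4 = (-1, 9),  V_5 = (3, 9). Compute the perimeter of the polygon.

|V_1V_2| = √((0)² + (-6)²) = √36 = 6
|V_2V_3| = √((-8)² + (-6)²) = √100 = 10
|V_3V_4| = √((8)² + (15)²) = √289 = 17
|V_4V_5| = √((4)² + (0)²) = √16 = 4
|V_5V_1| = √((-4)² + (-3)²) = √25 = 5
Perimeter = 6 + 10 + 17 + 4 + 5 = 42.

42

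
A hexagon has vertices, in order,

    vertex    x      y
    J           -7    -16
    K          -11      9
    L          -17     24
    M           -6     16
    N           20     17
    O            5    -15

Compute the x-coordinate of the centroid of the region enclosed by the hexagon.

229/210

Apply Gauss's area formula. First the cross-terms c_i = x_i·y_{i+1} − x_{i+1}·y_i:
  -239, -111, -128, -422, -385, -185  ⇒  2A = -1470, A = -735.
Then Σ (x_i + x_{i+1})·c_i = -4809, so x̄ = -4809 / (6·(-735)) = 229/210.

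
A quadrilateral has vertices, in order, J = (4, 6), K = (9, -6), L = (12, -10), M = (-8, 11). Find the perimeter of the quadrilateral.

|JK| = √((5)² + (-12)²) = √169 = 13
|KL| = √((3)² + (-4)²) = √25 = 5
|LM| = √((-20)² + (21)²) = √841 = 29
|MJ| = √((12)² + (-5)²) = √169 = 13
Perimeter = 13 + 5 + 29 + 13 = 60.

60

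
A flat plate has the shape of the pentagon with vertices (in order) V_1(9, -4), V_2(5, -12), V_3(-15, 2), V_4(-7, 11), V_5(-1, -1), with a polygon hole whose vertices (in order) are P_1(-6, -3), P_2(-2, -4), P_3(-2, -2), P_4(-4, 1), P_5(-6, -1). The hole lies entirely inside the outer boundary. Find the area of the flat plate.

Outer boundary:
Cross-terms: -88, -170, -151, 18, 13  ⇒  Σ = -378
Area = |Σ|/2 = 189.
Hole:
Apply the shoelace (surveyor's) formula: 2A = Σ (x_i·y_{i+1} − x_{i+1}·y_i), indices taken mod 5.
P_1→P_2: (-6)(-4) − (-2)(-3) = 18
P_2→P_3: (-2)(-2) − (-2)(-4) = -4
P_3→P_4: (-2)(1) − (-4)(-2) = -10
P_4→P_5: (-4)(-1) − (-6)(1) = 10
P_5→P_1: (-6)(-3) − (-6)(-1) = 12
Σ = 26
Area = |Σ|/2 = 13.
Net area = 189 − 13 = 176.

176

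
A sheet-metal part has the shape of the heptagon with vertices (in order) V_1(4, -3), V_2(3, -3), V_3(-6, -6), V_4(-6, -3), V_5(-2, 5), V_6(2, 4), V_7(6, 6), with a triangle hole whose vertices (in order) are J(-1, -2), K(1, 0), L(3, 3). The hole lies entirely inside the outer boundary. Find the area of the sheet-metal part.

Outer boundary:
Apply the shoelace (surveyor's) formula: 2A = Σ (x_i·y_{i+1} − x_{i+1}·y_i), indices taken mod 7.
Σ = (-3) + (-36) + (-18) + (-36) + (-18) + (-12) + (-42) = -165
Area = |Σ|/2 = 82.5.
Hole:
Σ = (2) + (3) + (-3) = 2
Area = |Σ|/2 = 1.
Net area = 82.5 − 1 = 81.5.

81.5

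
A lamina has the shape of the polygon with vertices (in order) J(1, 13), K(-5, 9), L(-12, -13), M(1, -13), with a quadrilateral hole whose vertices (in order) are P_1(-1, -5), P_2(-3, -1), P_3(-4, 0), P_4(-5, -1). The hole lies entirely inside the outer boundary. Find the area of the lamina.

Outer boundary:
Σ = (74) + (173) + (169) + (26) = 442
Area = |Σ|/2 = 221.
Hole:
Apply the surveyor's formula: 2A = Σ (x_i·y_{i+1} − x_{i+1}·y_i), indices taken mod 4.
Σ = (-14) + (-4) + (4) + (24) = 10
Area = |Σ|/2 = 5.
Net area = 221 − 5 = 216.

216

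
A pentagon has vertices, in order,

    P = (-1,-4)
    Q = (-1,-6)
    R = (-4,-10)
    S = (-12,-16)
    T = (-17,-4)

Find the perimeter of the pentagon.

|PQ| = √((0)² + (-2)²) = √4 = 2
|QR| = √((-3)² + (-4)²) = √25 = 5
|RS| = √((-8)² + (-6)²) = √100 = 10
|ST| = √((-5)² + (12)²) = √169 = 13
|TP| = √((16)² + (0)²) = √256 = 16
Perimeter = 2 + 5 + 10 + 13 + 16 = 46.

46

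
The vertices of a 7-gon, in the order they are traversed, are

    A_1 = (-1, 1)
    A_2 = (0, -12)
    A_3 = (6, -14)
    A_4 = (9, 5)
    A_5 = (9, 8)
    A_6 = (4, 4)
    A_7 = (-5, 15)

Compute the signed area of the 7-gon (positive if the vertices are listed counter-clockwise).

Apply the shoelace (surveyor's) formula: 2A = Σ (x_i·y_{i+1} − x_{i+1}·y_i), indices taken mod 7.
Cross-terms: 12, 72, 156, 27, 4, 80, 10  ⇒  Σ = 361
Signed area = Σ/2 = 180.5 (positive ⇒ counter-clockwise traversal).

180.5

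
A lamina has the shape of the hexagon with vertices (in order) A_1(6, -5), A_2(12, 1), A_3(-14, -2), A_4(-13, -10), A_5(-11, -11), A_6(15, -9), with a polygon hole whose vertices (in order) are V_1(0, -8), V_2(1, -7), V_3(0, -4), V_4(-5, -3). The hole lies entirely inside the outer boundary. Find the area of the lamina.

211

Outer boundary:
Apply the surveyor's formula: 2A = Σ (x_i·y_{i+1} − x_{i+1}·y_i), indices taken mod 6.
A_1→A_2: (6)(1) − (12)(-5) = 66
A_2→A_3: (12)(-2) − (-14)(1) = -10
A_3→A_4: (-14)(-10) − (-13)(-2) = 114
A_4→A_5: (-13)(-11) − (-11)(-10) = 33
A_5→A_6: (-11)(-9) − (15)(-11) = 264
A_6→A_1: (15)(-5) − (6)(-9) = -21
Σ = 446
Area = |Σ|/2 = 223.
Hole:
Σ = (8) + (-4) + (-20) + (40) = 24
Area = |Σ|/2 = 12.
Net area = 223 − 12 = 211.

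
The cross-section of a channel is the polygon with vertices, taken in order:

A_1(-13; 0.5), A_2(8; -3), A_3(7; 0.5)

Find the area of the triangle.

35

Apply the surveyor's formula: 2A = Σ (x_i·y_{i+1} − x_{i+1}·y_i), indices taken mod 3.
Σ = (35) + (25) + (10) = 70
Area = |Σ|/2 = 35.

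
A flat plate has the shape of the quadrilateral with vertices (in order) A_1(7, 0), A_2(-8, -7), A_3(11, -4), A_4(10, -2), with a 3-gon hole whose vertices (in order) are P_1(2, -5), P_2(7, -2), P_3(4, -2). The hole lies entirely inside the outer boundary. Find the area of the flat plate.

41.5

Outer boundary:
Apply the shoelace formula: 2A = Σ (x_i·y_{i+1} − x_{i+1}·y_i), indices taken mod 4.
Σ = (-49) + (109) + (18) + (14) = 92
Area = |Σ|/2 = 46.
Hole:
Apply the shoelace formula: 2A = Σ (x_i·y_{i+1} − x_{i+1}·y_i), indices taken mod 3.
P_1→P_2: (2)(-2) − (7)(-5) = 31
P_2→P_3: (7)(-2) − (4)(-2) = -6
P_3→P_1: (4)(-5) − (2)(-2) = -16
Σ = 9
Area = |Σ|/2 = 4.5.
Net area = 46 − 4.5 = 41.5.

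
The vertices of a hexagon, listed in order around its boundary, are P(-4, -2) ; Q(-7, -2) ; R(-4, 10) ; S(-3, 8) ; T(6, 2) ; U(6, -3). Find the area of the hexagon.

Apply the shoelace formula: 2A = Σ (x_i·y_{i+1} − x_{i+1}·y_i), indices taken mod 6.
Σ = (-6) + (-78) + (-2) + (-54) + (-30) + (-24) = -194
Area = |Σ|/2 = 97.

97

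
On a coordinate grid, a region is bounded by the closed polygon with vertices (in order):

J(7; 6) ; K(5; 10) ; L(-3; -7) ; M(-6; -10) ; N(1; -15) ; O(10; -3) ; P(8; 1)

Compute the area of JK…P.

172.5

Apply the surveyor's formula: 2A = Σ (x_i·y_{i+1} − x_{i+1}·y_i), indices taken mod 7.
Σ = (40) + (-5) + (-12) + (100) + (147) + (34) + (41) = 345
Area = |Σ|/2 = 172.5.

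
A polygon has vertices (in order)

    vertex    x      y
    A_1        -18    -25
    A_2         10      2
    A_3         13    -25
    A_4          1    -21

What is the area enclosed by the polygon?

Apply the shoelace formula: 2A = Σ (x_i·y_{i+1} − x_{i+1}·y_i), indices taken mod 4.
Σ = (214) + (-276) + (-248) + (-403) = -713
Area = |Σ|/2 = 356.5.

356.5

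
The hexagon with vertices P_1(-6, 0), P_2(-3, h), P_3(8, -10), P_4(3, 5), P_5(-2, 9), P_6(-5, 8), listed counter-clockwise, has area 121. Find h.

The doubled signed area Σ (x_i y_{i+1} − x_{i+1} y_i) is linear in h.
With h=0 it equals 214; the coefficient of h is -14 (from the two edges through P_2).
So -14·h + 214 = 2·121 = 242 ⇒ h = -2.

-2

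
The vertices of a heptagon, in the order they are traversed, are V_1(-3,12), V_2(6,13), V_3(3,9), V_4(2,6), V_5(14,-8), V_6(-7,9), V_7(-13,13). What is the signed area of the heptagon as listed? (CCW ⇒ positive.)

Apply the shoelace formula: 2A = Σ (x_i·y_{i+1} − x_{i+1}·y_i), indices taken mod 7.
Cross-terms: -111, 15, 0, -100, 70, 26, -117  ⇒  Σ = -217
Signed area = Σ/2 = -108.5 (negative ⇒ clockwise traversal).

-108.5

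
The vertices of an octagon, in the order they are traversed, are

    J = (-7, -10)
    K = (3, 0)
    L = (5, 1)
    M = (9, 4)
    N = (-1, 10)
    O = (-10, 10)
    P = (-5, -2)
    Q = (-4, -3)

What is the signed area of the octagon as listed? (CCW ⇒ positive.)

Apply the shoelace (surveyor's) formula: 2A = Σ (x_i·y_{i+1} − x_{i+1}·y_i), indices taken mod 8.
J→K: (-7)(0) − (3)(-10) = 30
K→L: (3)(1) − (5)(0) = 3
L→M: (5)(4) − (9)(1) = 11
M→N: (9)(10) − (-1)(4) = 94
N→O: (-1)(10) − (-10)(10) = 90
O→P: (-10)(-2) − (-5)(10) = 70
P→Q: (-5)(-3) − (-4)(-2) = 7
Q→J: (-4)(-10) − (-7)(-3) = 19
Σ = 324
Signed area = Σ/2 = 162 (positive ⇒ counter-clockwise traversal).

162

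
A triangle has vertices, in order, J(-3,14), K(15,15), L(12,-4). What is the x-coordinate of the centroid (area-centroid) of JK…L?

8

Apply the surveyor's formula. First the cross-terms c_i = x_i·y_{i+1} − x_{i+1}·y_i:
  -255, -240, 156  ⇒  2A = -339, A = -169.5.
Then Σ (x_i + x_{i+1})·c_i = -8136, so x̄ = -8136 / (6·(-169.5)) = 8.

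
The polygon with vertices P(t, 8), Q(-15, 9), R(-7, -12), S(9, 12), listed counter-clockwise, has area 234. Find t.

Write out the shoelace sum; only the two edges meeting at P involve t:
2·Area = [(9·8 − t·12) + (t·9 − (-15)·8)] + 267
       = -3·t + 459 = 468
⇒ t = -3.

-3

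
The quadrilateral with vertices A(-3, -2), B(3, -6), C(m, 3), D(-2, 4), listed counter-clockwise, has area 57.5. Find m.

The doubled signed area Σ (x_i y_{i+1} − x_{i+1} y_i) is linear in m.
With m=0 it equals 55; the coefficient of m is 10 (from the two edges through C).
So 10·m + 55 = 2·57.5 = 115 ⇒ m = 6.

6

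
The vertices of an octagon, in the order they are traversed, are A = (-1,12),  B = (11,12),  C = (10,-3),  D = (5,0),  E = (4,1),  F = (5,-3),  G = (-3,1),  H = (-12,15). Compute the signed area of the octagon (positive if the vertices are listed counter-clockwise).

-230

Apply the shoelace (surveyor's) formula: 2A = Σ (x_i·y_{i+1} − x_{i+1}·y_i), indices taken mod 8.
A→B: (-1)(12) − (11)(12) = -144
B→C: (11)(-3) − (10)(12) = -153
C→D: (10)(0) − (5)(-3) = 15
D→E: (5)(1) − (4)(0) = 5
E→F: (4)(-3) − (5)(1) = -17
F→G: (5)(1) − (-3)(-3) = -4
G→H: (-3)(15) − (-12)(1) = -33
H→A: (-12)(12) − (-1)(15) = -129
Σ = -460
Signed area = Σ/2 = -230 (negative ⇒ clockwise traversal).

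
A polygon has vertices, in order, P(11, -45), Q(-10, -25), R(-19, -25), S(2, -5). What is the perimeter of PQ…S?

108

|PQ| = √((-21)² + (20)²) = √841 = 29
|QR| = √((-9)² + (0)²) = √81 = 9
|RS| = √((21)² + (20)²) = √841 = 29
|SP| = √((9)² + (-40)²) = √1681 = 41
Perimeter = 29 + 9 + 29 + 41 = 108.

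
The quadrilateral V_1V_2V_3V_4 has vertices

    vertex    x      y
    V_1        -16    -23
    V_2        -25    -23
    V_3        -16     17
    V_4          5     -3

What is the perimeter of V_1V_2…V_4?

|V_1V_2| = √((-9)² + (0)²) = √81 = 9
|V_2V_3| = √((9)² + (40)²) = √1681 = 41
|V_3V_4| = √((21)² + (-20)²) = √841 = 29
|V_4V_1| = √((-21)² + (-20)²) = √841 = 29
Perimeter = 9 + 41 + 29 + 29 = 108.

108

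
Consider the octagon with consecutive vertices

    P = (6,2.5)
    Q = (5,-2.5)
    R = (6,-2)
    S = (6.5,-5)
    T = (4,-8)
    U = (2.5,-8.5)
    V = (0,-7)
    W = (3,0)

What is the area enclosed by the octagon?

P→Q: (6)(-2.5) − (5)(2.5) = -27.5
Q→R: (5)(-2) − (6)(-2.5) = 5
R→S: (6)(-5) − (6.5)(-2) = -17
S→T: (6.5)(-8) − (4)(-5) = -32
T→U: (4)(-8.5) − (2.5)(-8) = -14
U→V: (2.5)(-7) − (0)(-8.5) = -17.5
V→W: (0)(0) − (3)(-7) = 21
W→P: (3)(2.5) − (6)(0) = 7.5
Σ = -74.5
Area = |Σ|/2 = 37.25.

37.25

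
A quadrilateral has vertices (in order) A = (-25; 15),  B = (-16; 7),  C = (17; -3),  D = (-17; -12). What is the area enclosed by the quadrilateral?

408

A→B: (-25)(7) − (-16)(15) = 65
B→C: (-16)(-3) − (17)(7) = -71
C→D: (17)(-12) − (-17)(-3) = -255
D→A: (-17)(15) − (-25)(-12) = -555
Σ = -816
Area = |Σ|/2 = 408.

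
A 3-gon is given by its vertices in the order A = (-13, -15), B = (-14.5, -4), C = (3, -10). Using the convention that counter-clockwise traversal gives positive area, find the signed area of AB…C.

Apply Gauss's area formula: 2A = Σ (x_i·y_{i+1} − x_{i+1}·y_i), indices taken mod 3.
Cross-terms: -165.5, 157, -175  ⇒  Σ = -183.5
Signed area = Σ/2 = -91.75 (negative ⇒ clockwise traversal).

-91.75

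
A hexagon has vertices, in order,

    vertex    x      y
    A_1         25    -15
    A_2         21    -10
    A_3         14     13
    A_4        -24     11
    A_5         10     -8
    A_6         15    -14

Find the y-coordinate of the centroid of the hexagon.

271/117

Apply the shoelace formula. First the cross-terms c_i = x_i·y_{i+1} − x_{i+1}·y_i:
  65, 413, 466, 82, -20, 125  ⇒  2A = 1131, A = 565.5.
Then Σ (y_i + y_{i+1})·c_i = 7859, so ȳ = 7859 / (6·565.5) = 271/117.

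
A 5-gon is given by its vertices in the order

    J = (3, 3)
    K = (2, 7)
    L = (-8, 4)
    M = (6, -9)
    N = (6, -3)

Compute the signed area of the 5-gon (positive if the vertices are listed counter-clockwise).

95

Σ = (15) + (64) + (48) + (36) + (27) = 190
Signed area = Σ/2 = 95 (positive ⇒ counter-clockwise traversal).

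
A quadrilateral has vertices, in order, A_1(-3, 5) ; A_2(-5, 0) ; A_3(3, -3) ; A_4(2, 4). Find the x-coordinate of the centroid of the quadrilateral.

-0.675

Apply the shoelace (surveyor's) formula. First the cross-terms c_i = x_i·y_{i+1} − x_{i+1}·y_i:
  25, 15, 18, 22  ⇒  2A = 80, A = 40.
Then Σ (x_i + x_{i+1})·c_i = -162, so x̄ = -162 / (6·40) = -0.675.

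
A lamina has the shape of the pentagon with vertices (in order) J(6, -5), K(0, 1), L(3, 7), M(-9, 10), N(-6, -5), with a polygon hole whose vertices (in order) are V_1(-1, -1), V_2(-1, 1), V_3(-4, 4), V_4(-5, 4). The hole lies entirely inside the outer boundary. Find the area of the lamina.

125

Outer boundary:
Apply the shoelace (surveyor's) formula: 2A = Σ (x_i·y_{i+1} − x_{i+1}·y_i), indices taken mod 5.
Σ = (6) + (-3) + (93) + (105) + (60) = 261
Area = |Σ|/2 = 130.5.
Hole:
Σ = (-2) + (0) + (4) + (9) = 11
Area = |Σ|/2 = 5.5.
Net area = 130.5 − 5.5 = 125.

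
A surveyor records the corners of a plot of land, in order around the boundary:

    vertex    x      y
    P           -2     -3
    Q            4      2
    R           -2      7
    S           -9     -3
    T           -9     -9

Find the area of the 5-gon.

86

Σ = (8) + (32) + (69) + (54) + (9) = 172
Area = |Σ|/2 = 86.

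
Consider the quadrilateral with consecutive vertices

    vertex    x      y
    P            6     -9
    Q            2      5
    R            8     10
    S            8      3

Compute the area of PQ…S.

Apply Gauss's area formula: 2A = Σ (x_i·y_{i+1} − x_{i+1}·y_i), indices taken mod 4.
P→Q: (6)(5) − (2)(-9) = 48
Q→R: (2)(10) − (8)(5) = -20
R→S: (8)(3) − (8)(10) = -56
S→P: (8)(-9) − (6)(3) = -90
Σ = -118
Area = |Σ|/2 = 59.

59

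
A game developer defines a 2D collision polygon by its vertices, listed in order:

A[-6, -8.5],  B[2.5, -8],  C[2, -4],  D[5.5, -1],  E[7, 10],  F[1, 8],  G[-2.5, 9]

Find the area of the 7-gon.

Apply the shoelace formula: 2A = Σ (x_i·y_{i+1} − x_{i+1}·y_i), indices taken mod 7.
Σ = (69.25) + (6) + (20) + (62) + (46) + (29) + (75.25) = 307.5
Area = |Σ|/2 = 153.75.

153.75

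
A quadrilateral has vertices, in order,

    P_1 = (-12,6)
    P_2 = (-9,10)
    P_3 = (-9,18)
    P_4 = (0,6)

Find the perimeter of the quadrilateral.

40

|P_1P_2| = √((3)² + (4)²) = √25 = 5
|P_2P_3| = √((0)² + (8)²) = √64 = 8
|P_3P_4| = √((9)² + (-12)²) = √225 = 15
|P_4P_1| = √((-12)² + (0)²) = √144 = 12
Perimeter = 5 + 8 + 15 + 12 = 40.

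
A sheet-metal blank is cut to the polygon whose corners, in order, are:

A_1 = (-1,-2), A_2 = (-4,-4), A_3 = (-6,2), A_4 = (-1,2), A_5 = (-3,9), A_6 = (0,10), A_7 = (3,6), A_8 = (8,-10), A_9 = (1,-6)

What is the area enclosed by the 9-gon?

Cross-terms: -4, -32, -10, -3, -30, -30, -78, -38, -8  ⇒  Σ = -233
Area = |Σ|/2 = 116.5.

116.5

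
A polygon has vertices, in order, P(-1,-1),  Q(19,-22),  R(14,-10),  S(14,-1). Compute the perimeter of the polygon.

66

|PQ| = √((20)² + (-21)²) = √841 = 29
|QR| = √((-5)² + (12)²) = √169 = 13
|RS| = √((0)² + (9)²) = √81 = 9
|SP| = √((-15)² + (0)²) = √225 = 15
Perimeter = 29 + 13 + 9 + 15 = 66.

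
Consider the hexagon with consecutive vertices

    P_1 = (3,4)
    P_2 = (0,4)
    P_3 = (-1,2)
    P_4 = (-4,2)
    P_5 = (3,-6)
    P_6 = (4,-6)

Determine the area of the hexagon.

40

Cross-terms: 12, 4, 6, 18, 6, 34  ⇒  Σ = 80
Area = |Σ|/2 = 40.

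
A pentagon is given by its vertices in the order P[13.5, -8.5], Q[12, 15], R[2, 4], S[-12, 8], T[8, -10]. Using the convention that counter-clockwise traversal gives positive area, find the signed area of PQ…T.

P→Q: (13.5)(15) − (12)(-8.5) = 304.5
Q→R: (12)(4) − (2)(15) = 18
R→S: (2)(8) − (-12)(4) = 64
S→T: (-12)(-10) − (8)(8) = 56
T→P: (8)(-8.5) − (13.5)(-10) = 67
Σ = 509.5
Signed area = Σ/2 = 254.75 (positive ⇒ counter-clockwise traversal).

254.75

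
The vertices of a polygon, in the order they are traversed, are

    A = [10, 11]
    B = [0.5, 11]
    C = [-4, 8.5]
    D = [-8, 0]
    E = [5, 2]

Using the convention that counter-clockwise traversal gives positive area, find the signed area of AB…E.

119.875

Σ = (104.5) + (48.25) + (68) + (-16) + (35) = 239.75
Signed area = Σ/2 = 119.875 (positive ⇒ counter-clockwise traversal).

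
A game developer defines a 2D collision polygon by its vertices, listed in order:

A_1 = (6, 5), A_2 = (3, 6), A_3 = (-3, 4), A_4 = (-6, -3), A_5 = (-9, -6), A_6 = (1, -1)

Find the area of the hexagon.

Apply the shoelace formula: 2A = Σ (x_i·y_{i+1} − x_{i+1}·y_i), indices taken mod 6.
Cross-terms: 21, 30, 33, 9, 15, 11  ⇒  Σ = 119
Area = |Σ|/2 = 59.5.

59.5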